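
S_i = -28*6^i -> [-28, -168, -1008, -6048, -36288]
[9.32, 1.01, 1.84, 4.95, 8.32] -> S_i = Random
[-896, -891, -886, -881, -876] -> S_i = -896 + 5*i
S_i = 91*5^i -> [91, 455, 2275, 11375, 56875]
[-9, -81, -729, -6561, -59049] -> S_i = -9*9^i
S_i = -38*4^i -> [-38, -152, -608, -2432, -9728]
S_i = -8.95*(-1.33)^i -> [-8.95, 11.9, -15.83, 21.06, -28.0]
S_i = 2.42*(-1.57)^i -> [2.42, -3.8, 5.97, -9.37, 14.7]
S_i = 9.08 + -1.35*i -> [9.08, 7.73, 6.38, 5.03, 3.68]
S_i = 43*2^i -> [43, 86, 172, 344, 688]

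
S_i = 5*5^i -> [5, 25, 125, 625, 3125]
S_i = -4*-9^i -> [-4, 36, -324, 2916, -26244]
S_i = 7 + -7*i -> [7, 0, -7, -14, -21]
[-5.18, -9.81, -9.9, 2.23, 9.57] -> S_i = Random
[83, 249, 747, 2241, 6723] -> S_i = 83*3^i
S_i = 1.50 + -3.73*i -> [1.5, -2.23, -5.96, -9.69, -13.42]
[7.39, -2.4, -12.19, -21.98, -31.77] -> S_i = 7.39 + -9.79*i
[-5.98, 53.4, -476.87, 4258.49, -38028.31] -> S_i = -5.98*(-8.93)^i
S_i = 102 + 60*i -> [102, 162, 222, 282, 342]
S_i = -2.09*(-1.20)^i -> [-2.09, 2.51, -3.01, 3.61, -4.33]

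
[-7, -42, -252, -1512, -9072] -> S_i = -7*6^i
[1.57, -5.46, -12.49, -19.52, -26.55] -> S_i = 1.57 + -7.03*i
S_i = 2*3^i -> [2, 6, 18, 54, 162]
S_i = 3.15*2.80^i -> [3.15, 8.82, 24.7, 69.15, 193.62]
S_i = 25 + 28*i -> [25, 53, 81, 109, 137]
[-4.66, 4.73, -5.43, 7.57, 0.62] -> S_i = Random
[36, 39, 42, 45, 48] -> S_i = 36 + 3*i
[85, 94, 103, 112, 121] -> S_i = 85 + 9*i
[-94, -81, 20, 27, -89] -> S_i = Random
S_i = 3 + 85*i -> [3, 88, 173, 258, 343]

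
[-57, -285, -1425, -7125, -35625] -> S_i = -57*5^i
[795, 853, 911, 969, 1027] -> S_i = 795 + 58*i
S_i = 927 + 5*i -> [927, 932, 937, 942, 947]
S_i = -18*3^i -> [-18, -54, -162, -486, -1458]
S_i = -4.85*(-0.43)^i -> [-4.85, 2.09, -0.9, 0.39, -0.17]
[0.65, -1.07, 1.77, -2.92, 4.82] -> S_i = 0.65*(-1.65)^i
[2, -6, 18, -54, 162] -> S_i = 2*-3^i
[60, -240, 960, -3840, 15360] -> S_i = 60*-4^i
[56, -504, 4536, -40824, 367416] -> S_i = 56*-9^i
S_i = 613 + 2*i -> [613, 615, 617, 619, 621]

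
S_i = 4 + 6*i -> [4, 10, 16, 22, 28]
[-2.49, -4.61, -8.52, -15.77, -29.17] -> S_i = -2.49*1.85^i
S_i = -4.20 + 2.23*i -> [-4.2, -1.97, 0.26, 2.49, 4.72]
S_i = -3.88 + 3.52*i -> [-3.88, -0.36, 3.16, 6.68, 10.2]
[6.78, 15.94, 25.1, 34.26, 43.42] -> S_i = 6.78 + 9.16*i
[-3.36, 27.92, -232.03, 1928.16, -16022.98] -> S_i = -3.36*(-8.31)^i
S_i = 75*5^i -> [75, 375, 1875, 9375, 46875]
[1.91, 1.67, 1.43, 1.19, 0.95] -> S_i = 1.91 + -0.24*i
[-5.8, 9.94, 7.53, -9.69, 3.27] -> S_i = Random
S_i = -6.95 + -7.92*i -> [-6.95, -14.87, -22.79, -30.71, -38.63]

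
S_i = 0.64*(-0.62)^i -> [0.64, -0.4, 0.25, -0.15, 0.09]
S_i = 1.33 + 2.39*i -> [1.33, 3.72, 6.11, 8.5, 10.89]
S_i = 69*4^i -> [69, 276, 1104, 4416, 17664]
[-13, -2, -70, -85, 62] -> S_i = Random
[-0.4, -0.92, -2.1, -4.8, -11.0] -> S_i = -0.40*2.29^i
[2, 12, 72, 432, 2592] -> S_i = 2*6^i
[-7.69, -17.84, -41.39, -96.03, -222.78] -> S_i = -7.69*2.32^i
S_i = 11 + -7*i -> [11, 4, -3, -10, -17]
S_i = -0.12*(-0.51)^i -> [-0.12, 0.06, -0.03, 0.02, -0.01]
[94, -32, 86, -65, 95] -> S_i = Random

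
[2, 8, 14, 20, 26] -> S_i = 2 + 6*i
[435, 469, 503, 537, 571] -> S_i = 435 + 34*i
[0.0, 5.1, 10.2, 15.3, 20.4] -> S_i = -0.00 + 5.10*i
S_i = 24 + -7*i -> [24, 17, 10, 3, -4]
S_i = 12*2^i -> [12, 24, 48, 96, 192]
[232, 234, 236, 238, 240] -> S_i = 232 + 2*i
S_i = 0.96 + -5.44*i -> [0.96, -4.48, -9.92, -15.36, -20.8]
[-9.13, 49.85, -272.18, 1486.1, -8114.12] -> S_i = -9.13*(-5.46)^i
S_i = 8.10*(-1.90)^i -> [8.1, -15.39, 29.24, -55.56, 105.56]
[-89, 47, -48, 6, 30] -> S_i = Random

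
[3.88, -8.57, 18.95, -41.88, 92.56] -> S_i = 3.88*(-2.21)^i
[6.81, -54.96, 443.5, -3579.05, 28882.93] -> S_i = 6.81*(-8.07)^i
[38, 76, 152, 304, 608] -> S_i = 38*2^i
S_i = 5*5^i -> [5, 25, 125, 625, 3125]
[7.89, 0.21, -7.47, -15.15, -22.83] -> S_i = 7.89 + -7.68*i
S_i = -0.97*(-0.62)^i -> [-0.97, 0.6, -0.37, 0.23, -0.14]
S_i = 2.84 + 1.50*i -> [2.84, 4.34, 5.84, 7.34, 8.84]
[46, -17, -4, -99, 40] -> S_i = Random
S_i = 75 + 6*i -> [75, 81, 87, 93, 99]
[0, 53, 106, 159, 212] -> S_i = 0 + 53*i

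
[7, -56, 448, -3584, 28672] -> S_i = 7*-8^i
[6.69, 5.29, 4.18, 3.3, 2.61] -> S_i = 6.69*0.79^i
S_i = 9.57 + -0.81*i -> [9.57, 8.76, 7.95, 7.14, 6.33]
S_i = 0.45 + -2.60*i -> [0.45, -2.15, -4.75, -7.35, -9.95]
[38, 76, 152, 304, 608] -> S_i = 38*2^i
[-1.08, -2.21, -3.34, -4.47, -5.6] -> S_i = -1.08 + -1.13*i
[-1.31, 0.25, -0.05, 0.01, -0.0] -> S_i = -1.31*(-0.19)^i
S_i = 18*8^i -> [18, 144, 1152, 9216, 73728]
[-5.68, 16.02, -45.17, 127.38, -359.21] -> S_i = -5.68*(-2.82)^i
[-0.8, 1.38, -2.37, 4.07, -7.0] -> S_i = -0.80*(-1.72)^i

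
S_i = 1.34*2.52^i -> [1.34, 3.38, 8.51, 21.44, 54.04]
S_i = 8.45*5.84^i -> [8.45, 49.35, 288.19, 1683.04, 9828.97]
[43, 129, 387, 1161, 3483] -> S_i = 43*3^i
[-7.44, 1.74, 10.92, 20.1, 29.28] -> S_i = -7.44 + 9.18*i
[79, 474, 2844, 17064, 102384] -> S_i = 79*6^i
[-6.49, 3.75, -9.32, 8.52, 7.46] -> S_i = Random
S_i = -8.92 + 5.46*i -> [-8.92, -3.46, 2.0, 7.46, 12.92]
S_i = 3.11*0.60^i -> [3.11, 1.87, 1.12, 0.67, 0.4]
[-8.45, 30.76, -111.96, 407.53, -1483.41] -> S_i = -8.45*(-3.64)^i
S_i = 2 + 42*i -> [2, 44, 86, 128, 170]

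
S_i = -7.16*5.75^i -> [-7.16, -41.17, -236.73, -1361.18, -7826.8]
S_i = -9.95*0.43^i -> [-9.95, -4.28, -1.84, -0.79, -0.34]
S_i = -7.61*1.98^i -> [-7.61, -15.07, -29.83, -59.07, -116.96]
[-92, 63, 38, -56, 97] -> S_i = Random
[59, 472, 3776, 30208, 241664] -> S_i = 59*8^i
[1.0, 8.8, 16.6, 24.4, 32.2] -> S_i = 1.00 + 7.80*i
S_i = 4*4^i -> [4, 16, 64, 256, 1024]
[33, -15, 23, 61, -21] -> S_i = Random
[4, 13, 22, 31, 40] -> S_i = 4 + 9*i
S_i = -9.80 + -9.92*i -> [-9.8, -19.72, -29.64, -39.56, -49.48]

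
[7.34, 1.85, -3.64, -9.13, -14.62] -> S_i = 7.34 + -5.49*i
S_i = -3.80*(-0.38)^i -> [-3.8, 1.44, -0.55, 0.21, -0.08]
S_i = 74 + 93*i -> [74, 167, 260, 353, 446]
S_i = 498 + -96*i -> [498, 402, 306, 210, 114]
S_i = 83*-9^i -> [83, -747, 6723, -60507, 544563]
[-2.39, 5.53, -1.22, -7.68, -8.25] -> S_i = Random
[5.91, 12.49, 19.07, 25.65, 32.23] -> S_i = 5.91 + 6.58*i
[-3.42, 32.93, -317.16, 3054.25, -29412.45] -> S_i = -3.42*(-9.63)^i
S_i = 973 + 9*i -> [973, 982, 991, 1000, 1009]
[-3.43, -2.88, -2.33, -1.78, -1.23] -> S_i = -3.43 + 0.55*i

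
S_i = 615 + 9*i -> [615, 624, 633, 642, 651]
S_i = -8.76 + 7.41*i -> [-8.76, -1.35, 6.06, 13.47, 20.88]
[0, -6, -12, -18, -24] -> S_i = 0 + -6*i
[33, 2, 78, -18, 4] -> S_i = Random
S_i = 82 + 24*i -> [82, 106, 130, 154, 178]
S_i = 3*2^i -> [3, 6, 12, 24, 48]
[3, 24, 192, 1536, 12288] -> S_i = 3*8^i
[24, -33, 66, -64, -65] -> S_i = Random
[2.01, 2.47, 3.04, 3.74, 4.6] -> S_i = 2.01*1.23^i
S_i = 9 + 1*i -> [9, 10, 11, 12, 13]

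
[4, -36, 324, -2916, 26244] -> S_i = 4*-9^i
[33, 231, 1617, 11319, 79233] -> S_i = 33*7^i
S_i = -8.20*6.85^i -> [-8.2, -56.17, -384.76, -2635.64, -18054.11]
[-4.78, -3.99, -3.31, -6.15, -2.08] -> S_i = Random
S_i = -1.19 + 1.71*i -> [-1.19, 0.52, 2.23, 3.94, 5.65]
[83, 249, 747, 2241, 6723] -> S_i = 83*3^i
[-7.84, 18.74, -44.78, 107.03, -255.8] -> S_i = -7.84*(-2.39)^i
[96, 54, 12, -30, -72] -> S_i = 96 + -42*i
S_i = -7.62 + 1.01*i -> [-7.62, -6.61, -5.6, -4.59, -3.58]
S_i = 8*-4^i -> [8, -32, 128, -512, 2048]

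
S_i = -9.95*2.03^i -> [-9.95, -20.2, -41.0, -83.24, -168.97]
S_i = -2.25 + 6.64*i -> [-2.25, 4.39, 11.03, 17.67, 24.31]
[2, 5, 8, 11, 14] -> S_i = 2 + 3*i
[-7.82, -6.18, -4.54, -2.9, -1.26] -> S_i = -7.82 + 1.64*i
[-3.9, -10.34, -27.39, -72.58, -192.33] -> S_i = -3.90*2.65^i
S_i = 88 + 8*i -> [88, 96, 104, 112, 120]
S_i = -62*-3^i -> [-62, 186, -558, 1674, -5022]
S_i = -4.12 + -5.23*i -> [-4.12, -9.35, -14.58, -19.81, -25.04]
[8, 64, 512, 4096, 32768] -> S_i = 8*8^i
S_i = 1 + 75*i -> [1, 76, 151, 226, 301]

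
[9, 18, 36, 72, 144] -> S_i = 9*2^i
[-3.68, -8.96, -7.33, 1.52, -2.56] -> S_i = Random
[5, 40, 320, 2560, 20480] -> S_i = 5*8^i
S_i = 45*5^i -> [45, 225, 1125, 5625, 28125]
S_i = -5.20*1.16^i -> [-5.2, -6.03, -7.0, -8.12, -9.42]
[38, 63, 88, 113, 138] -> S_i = 38 + 25*i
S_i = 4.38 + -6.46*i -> [4.38, -2.08, -8.54, -15.0, -21.46]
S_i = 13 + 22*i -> [13, 35, 57, 79, 101]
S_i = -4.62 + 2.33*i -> [-4.62, -2.29, 0.04, 2.37, 4.7]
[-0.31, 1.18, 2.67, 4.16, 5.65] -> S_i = -0.31 + 1.49*i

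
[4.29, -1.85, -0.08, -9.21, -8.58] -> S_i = Random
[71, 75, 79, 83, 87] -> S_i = 71 + 4*i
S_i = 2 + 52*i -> [2, 54, 106, 158, 210]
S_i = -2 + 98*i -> [-2, 96, 194, 292, 390]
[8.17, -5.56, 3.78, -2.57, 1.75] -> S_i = 8.17*(-0.68)^i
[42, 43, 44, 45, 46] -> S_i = 42 + 1*i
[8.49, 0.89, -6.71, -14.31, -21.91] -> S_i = 8.49 + -7.60*i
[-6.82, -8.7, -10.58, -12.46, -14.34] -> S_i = -6.82 + -1.88*i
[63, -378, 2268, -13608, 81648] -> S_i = 63*-6^i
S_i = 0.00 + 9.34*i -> [0.0, 9.34, 18.68, 28.02, 37.36]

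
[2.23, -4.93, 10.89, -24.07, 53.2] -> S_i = 2.23*(-2.21)^i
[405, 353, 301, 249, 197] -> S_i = 405 + -52*i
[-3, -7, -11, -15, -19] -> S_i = -3 + -4*i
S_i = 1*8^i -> [1, 8, 64, 512, 4096]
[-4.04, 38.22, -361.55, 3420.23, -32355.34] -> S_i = -4.04*(-9.46)^i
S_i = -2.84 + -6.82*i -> [-2.84, -9.66, -16.48, -23.3, -30.12]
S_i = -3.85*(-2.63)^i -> [-3.85, 10.13, -26.63, 70.04, -184.2]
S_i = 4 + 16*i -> [4, 20, 36, 52, 68]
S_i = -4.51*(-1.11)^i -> [-4.51, 5.01, -5.56, 6.17, -6.85]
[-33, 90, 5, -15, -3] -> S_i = Random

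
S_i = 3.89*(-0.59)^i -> [3.89, -2.3, 1.35, -0.8, 0.47]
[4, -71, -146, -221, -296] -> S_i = 4 + -75*i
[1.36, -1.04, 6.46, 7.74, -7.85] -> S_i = Random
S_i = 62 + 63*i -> [62, 125, 188, 251, 314]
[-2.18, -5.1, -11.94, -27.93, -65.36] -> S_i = -2.18*2.34^i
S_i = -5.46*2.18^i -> [-5.46, -11.9, -25.95, -56.57, -123.32]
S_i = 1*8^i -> [1, 8, 64, 512, 4096]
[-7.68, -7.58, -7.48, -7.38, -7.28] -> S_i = -7.68 + 0.10*i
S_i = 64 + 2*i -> [64, 66, 68, 70, 72]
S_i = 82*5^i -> [82, 410, 2050, 10250, 51250]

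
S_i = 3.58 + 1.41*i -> [3.58, 4.99, 6.4, 7.81, 9.22]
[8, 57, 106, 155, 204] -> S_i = 8 + 49*i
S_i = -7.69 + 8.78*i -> [-7.69, 1.09, 9.87, 18.65, 27.43]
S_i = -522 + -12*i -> [-522, -534, -546, -558, -570]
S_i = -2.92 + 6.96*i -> [-2.92, 4.04, 11.0, 17.96, 24.92]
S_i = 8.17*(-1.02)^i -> [8.17, -8.33, 8.5, -8.67, 8.84]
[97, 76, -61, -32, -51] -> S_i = Random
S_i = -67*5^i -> [-67, -335, -1675, -8375, -41875]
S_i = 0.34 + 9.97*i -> [0.34, 10.31, 20.28, 30.25, 40.22]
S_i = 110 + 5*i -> [110, 115, 120, 125, 130]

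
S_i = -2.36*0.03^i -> [-2.36, -0.07, -0.0, -0.0, -0.0]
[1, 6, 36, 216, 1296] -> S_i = 1*6^i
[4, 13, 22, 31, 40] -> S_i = 4 + 9*i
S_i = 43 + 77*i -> [43, 120, 197, 274, 351]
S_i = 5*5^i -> [5, 25, 125, 625, 3125]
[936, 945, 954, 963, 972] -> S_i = 936 + 9*i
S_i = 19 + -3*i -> [19, 16, 13, 10, 7]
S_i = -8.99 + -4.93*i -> [-8.99, -13.92, -18.85, -23.78, -28.71]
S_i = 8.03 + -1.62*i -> [8.03, 6.41, 4.79, 3.17, 1.55]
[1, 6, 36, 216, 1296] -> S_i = 1*6^i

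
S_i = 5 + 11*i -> [5, 16, 27, 38, 49]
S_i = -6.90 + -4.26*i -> [-6.9, -11.16, -15.42, -19.68, -23.94]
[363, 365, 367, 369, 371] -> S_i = 363 + 2*i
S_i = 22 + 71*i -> [22, 93, 164, 235, 306]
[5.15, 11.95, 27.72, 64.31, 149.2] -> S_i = 5.15*2.32^i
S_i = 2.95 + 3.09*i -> [2.95, 6.04, 9.13, 12.22, 15.31]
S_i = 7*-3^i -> [7, -21, 63, -189, 567]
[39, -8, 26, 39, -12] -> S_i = Random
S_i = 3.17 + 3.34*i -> [3.17, 6.51, 9.85, 13.19, 16.53]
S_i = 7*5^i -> [7, 35, 175, 875, 4375]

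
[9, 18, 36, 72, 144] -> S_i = 9*2^i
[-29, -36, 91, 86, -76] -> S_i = Random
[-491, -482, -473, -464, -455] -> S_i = -491 + 9*i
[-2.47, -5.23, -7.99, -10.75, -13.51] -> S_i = -2.47 + -2.76*i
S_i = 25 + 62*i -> [25, 87, 149, 211, 273]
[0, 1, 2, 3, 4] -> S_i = 0 + 1*i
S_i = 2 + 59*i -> [2, 61, 120, 179, 238]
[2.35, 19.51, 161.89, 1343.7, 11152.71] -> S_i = 2.35*8.30^i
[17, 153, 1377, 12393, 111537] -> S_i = 17*9^i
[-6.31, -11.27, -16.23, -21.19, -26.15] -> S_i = -6.31 + -4.96*i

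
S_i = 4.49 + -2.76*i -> [4.49, 1.73, -1.03, -3.79, -6.55]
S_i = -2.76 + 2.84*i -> [-2.76, 0.08, 2.92, 5.76, 8.6]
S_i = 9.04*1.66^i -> [9.04, 15.01, 24.91, 41.35, 68.64]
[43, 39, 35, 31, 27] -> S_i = 43 + -4*i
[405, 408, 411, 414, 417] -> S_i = 405 + 3*i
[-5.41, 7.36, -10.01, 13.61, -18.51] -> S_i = -5.41*(-1.36)^i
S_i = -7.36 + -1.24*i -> [-7.36, -8.6, -9.84, -11.08, -12.32]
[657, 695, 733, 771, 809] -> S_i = 657 + 38*i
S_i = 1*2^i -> [1, 2, 4, 8, 16]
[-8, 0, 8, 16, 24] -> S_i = -8 + 8*i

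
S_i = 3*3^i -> [3, 9, 27, 81, 243]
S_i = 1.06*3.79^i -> [1.06, 4.02, 15.23, 57.71, 218.71]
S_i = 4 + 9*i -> [4, 13, 22, 31, 40]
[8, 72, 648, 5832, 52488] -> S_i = 8*9^i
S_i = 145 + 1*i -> [145, 146, 147, 148, 149]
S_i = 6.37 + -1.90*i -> [6.37, 4.47, 2.57, 0.67, -1.23]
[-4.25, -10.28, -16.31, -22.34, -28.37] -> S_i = -4.25 + -6.03*i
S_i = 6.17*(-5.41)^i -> [6.17, -33.38, 180.58, -976.96, 5285.36]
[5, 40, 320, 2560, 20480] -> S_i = 5*8^i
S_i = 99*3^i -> [99, 297, 891, 2673, 8019]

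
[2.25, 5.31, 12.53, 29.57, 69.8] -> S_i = 2.25*2.36^i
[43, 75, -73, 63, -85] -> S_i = Random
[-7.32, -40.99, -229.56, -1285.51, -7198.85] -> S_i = -7.32*5.60^i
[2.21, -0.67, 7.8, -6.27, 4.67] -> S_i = Random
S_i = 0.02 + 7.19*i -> [0.02, 7.21, 14.4, 21.59, 28.78]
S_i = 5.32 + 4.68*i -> [5.32, 10.0, 14.68, 19.36, 24.04]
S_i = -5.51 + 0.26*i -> [-5.51, -5.25, -4.99, -4.73, -4.47]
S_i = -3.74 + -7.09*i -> [-3.74, -10.83, -17.92, -25.01, -32.1]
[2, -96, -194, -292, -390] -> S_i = 2 + -98*i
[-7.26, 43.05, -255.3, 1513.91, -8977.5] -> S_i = -7.26*(-5.93)^i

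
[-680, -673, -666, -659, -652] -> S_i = -680 + 7*i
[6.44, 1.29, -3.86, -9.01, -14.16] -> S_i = 6.44 + -5.15*i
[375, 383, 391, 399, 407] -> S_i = 375 + 8*i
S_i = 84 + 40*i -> [84, 124, 164, 204, 244]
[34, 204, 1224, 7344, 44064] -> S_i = 34*6^i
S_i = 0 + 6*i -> [0, 6, 12, 18, 24]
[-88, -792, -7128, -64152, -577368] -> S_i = -88*9^i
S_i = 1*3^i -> [1, 3, 9, 27, 81]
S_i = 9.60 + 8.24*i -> [9.6, 17.84, 26.08, 34.32, 42.56]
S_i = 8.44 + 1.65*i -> [8.44, 10.09, 11.74, 13.39, 15.04]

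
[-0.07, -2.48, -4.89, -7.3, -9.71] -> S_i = -0.07 + -2.41*i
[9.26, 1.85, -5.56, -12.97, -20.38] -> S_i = 9.26 + -7.41*i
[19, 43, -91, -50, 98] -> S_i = Random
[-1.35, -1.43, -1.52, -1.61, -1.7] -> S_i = -1.35*1.06^i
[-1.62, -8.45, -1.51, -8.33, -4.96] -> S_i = Random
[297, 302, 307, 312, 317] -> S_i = 297 + 5*i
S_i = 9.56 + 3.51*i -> [9.56, 13.07, 16.58, 20.09, 23.6]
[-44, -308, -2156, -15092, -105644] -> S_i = -44*7^i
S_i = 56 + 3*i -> [56, 59, 62, 65, 68]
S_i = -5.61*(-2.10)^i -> [-5.61, 11.78, -24.74, 51.95, -109.1]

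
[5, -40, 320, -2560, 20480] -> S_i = 5*-8^i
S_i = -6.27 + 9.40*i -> [-6.27, 3.13, 12.53, 21.93, 31.33]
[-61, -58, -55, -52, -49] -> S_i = -61 + 3*i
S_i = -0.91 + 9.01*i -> [-0.91, 8.1, 17.11, 26.12, 35.13]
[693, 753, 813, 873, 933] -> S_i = 693 + 60*i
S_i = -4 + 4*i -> [-4, 0, 4, 8, 12]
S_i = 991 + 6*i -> [991, 997, 1003, 1009, 1015]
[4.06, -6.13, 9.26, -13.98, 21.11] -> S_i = 4.06*(-1.51)^i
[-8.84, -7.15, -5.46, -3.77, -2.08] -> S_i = -8.84 + 1.69*i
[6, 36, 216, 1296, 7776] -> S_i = 6*6^i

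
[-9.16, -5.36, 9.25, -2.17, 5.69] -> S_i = Random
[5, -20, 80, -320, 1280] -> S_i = 5*-4^i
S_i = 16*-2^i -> [16, -32, 64, -128, 256]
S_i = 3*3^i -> [3, 9, 27, 81, 243]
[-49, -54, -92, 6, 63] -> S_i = Random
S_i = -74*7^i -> [-74, -518, -3626, -25382, -177674]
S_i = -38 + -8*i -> [-38, -46, -54, -62, -70]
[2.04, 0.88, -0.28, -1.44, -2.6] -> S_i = 2.04 + -1.16*i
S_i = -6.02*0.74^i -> [-6.02, -4.45, -3.3, -2.44, -1.81]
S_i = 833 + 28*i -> [833, 861, 889, 917, 945]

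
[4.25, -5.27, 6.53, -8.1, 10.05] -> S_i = 4.25*(-1.24)^i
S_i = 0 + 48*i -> [0, 48, 96, 144, 192]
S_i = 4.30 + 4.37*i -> [4.3, 8.67, 13.04, 17.41, 21.78]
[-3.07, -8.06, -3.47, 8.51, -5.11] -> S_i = Random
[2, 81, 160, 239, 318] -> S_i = 2 + 79*i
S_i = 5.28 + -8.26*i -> [5.28, -2.98, -11.24, -19.5, -27.76]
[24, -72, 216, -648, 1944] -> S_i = 24*-3^i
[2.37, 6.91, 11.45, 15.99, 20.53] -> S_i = 2.37 + 4.54*i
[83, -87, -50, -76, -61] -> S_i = Random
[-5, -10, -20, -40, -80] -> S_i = -5*2^i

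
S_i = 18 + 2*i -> [18, 20, 22, 24, 26]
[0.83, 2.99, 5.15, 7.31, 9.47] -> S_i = 0.83 + 2.16*i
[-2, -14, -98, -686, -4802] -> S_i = -2*7^i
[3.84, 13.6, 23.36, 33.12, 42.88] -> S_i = 3.84 + 9.76*i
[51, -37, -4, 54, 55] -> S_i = Random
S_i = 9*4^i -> [9, 36, 144, 576, 2304]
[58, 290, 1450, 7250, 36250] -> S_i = 58*5^i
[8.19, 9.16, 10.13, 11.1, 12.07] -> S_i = 8.19 + 0.97*i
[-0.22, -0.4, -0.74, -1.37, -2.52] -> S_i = -0.22*1.84^i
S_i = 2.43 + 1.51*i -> [2.43, 3.94, 5.45, 6.96, 8.47]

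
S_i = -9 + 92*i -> [-9, 83, 175, 267, 359]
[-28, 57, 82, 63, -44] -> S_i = Random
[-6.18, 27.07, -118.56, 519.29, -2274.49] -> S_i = -6.18*(-4.38)^i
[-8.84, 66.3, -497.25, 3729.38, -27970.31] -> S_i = -8.84*(-7.50)^i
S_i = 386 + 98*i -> [386, 484, 582, 680, 778]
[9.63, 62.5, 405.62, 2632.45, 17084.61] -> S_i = 9.63*6.49^i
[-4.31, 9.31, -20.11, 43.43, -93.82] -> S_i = -4.31*(-2.16)^i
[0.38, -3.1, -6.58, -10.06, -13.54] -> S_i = 0.38 + -3.48*i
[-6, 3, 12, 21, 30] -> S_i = -6 + 9*i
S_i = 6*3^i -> [6, 18, 54, 162, 486]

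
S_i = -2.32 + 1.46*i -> [-2.32, -0.86, 0.6, 2.06, 3.52]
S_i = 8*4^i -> [8, 32, 128, 512, 2048]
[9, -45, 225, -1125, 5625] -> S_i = 9*-5^i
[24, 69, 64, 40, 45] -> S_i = Random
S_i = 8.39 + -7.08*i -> [8.39, 1.31, -5.77, -12.85, -19.93]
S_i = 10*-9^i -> [10, -90, 810, -7290, 65610]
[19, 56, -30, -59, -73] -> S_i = Random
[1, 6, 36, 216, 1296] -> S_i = 1*6^i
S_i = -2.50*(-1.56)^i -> [-2.5, 3.9, -6.08, 9.49, -14.81]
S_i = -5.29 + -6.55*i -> [-5.29, -11.84, -18.39, -24.94, -31.49]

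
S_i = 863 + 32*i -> [863, 895, 927, 959, 991]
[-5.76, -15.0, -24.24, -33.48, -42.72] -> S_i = -5.76 + -9.24*i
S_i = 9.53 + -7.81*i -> [9.53, 1.72, -6.09, -13.9, -21.71]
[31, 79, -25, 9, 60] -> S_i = Random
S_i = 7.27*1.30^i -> [7.27, 9.45, 12.29, 15.97, 20.76]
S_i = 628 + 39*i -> [628, 667, 706, 745, 784]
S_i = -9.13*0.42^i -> [-9.13, -3.83, -1.61, -0.68, -0.28]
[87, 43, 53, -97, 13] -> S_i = Random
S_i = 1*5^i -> [1, 5, 25, 125, 625]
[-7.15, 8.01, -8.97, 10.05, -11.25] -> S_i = -7.15*(-1.12)^i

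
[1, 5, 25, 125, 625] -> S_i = 1*5^i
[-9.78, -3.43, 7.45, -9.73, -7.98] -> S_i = Random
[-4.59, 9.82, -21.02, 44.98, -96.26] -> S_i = -4.59*(-2.14)^i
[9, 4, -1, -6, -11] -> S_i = 9 + -5*i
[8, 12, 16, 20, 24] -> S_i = 8 + 4*i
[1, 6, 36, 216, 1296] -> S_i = 1*6^i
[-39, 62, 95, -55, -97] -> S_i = Random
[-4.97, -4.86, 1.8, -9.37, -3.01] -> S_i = Random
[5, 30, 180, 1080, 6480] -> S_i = 5*6^i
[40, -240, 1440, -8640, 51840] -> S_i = 40*-6^i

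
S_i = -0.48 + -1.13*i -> [-0.48, -1.61, -2.74, -3.87, -5.0]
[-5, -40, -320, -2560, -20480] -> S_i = -5*8^i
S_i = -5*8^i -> [-5, -40, -320, -2560, -20480]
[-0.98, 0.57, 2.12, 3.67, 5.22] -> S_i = -0.98 + 1.55*i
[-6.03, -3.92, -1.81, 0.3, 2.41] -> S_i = -6.03 + 2.11*i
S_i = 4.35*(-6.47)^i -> [4.35, -28.14, 182.09, -1178.15, 7622.66]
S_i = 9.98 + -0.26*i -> [9.98, 9.72, 9.46, 9.2, 8.94]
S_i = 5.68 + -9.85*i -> [5.68, -4.17, -14.02, -23.87, -33.72]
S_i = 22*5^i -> [22, 110, 550, 2750, 13750]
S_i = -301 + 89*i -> [-301, -212, -123, -34, 55]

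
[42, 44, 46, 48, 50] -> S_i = 42 + 2*i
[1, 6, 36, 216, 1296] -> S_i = 1*6^i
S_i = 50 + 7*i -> [50, 57, 64, 71, 78]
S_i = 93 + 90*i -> [93, 183, 273, 363, 453]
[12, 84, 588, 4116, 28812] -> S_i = 12*7^i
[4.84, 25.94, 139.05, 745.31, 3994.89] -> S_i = 4.84*5.36^i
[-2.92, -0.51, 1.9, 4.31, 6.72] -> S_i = -2.92 + 2.41*i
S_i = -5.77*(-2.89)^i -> [-5.77, 16.68, -48.19, 139.27, -402.5]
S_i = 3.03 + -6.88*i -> [3.03, -3.85, -10.73, -17.61, -24.49]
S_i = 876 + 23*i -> [876, 899, 922, 945, 968]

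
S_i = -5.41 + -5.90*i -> [-5.41, -11.31, -17.21, -23.11, -29.01]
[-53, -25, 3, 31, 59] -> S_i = -53 + 28*i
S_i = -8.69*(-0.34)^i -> [-8.69, 2.95, -1.0, 0.34, -0.12]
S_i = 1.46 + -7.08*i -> [1.46, -5.62, -12.7, -19.78, -26.86]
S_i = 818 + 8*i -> [818, 826, 834, 842, 850]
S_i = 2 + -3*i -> [2, -1, -4, -7, -10]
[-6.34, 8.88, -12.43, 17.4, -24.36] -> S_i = -6.34*(-1.40)^i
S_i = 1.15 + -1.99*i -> [1.15, -0.84, -2.83, -4.82, -6.81]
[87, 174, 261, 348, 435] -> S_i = 87 + 87*i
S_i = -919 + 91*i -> [-919, -828, -737, -646, -555]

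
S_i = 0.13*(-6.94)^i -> [0.13, -0.9, 6.26, -43.45, 301.57]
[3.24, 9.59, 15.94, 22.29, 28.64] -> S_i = 3.24 + 6.35*i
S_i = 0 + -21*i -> [0, -21, -42, -63, -84]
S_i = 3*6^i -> [3, 18, 108, 648, 3888]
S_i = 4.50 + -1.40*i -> [4.5, 3.1, 1.7, 0.3, -1.1]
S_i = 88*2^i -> [88, 176, 352, 704, 1408]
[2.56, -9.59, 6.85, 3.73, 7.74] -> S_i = Random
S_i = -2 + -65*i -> [-2, -67, -132, -197, -262]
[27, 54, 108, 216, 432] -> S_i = 27*2^i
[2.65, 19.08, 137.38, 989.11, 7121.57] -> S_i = 2.65*7.20^i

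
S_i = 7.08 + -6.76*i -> [7.08, 0.32, -6.44, -13.2, -19.96]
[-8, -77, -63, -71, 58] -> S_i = Random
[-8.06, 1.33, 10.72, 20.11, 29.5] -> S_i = -8.06 + 9.39*i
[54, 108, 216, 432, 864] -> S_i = 54*2^i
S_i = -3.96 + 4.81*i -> [-3.96, 0.85, 5.66, 10.47, 15.28]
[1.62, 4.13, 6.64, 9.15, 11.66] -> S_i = 1.62 + 2.51*i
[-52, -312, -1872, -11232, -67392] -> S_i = -52*6^i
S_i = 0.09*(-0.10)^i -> [0.09, -0.01, 0.0, -0.0, 0.0]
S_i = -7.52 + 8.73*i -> [-7.52, 1.21, 9.94, 18.67, 27.4]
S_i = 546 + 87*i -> [546, 633, 720, 807, 894]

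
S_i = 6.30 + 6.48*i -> [6.3, 12.78, 19.26, 25.74, 32.22]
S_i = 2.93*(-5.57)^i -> [2.93, -16.32, 90.9, -506.33, 2820.26]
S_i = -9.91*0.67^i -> [-9.91, -6.64, -4.45, -2.98, -2.0]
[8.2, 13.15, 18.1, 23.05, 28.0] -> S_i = 8.20 + 4.95*i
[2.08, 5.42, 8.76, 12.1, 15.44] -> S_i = 2.08 + 3.34*i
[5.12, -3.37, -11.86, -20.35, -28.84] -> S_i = 5.12 + -8.49*i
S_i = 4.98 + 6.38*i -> [4.98, 11.36, 17.74, 24.12, 30.5]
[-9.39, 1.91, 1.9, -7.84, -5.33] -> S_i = Random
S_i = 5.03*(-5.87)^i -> [5.03, -29.53, 173.32, -1017.38, 5972.01]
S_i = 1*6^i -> [1, 6, 36, 216, 1296]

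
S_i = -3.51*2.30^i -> [-3.51, -8.07, -18.57, -42.71, -98.22]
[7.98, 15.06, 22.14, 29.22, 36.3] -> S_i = 7.98 + 7.08*i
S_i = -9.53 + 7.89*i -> [-9.53, -1.64, 6.25, 14.14, 22.03]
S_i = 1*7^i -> [1, 7, 49, 343, 2401]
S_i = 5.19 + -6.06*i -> [5.19, -0.87, -6.93, -12.99, -19.05]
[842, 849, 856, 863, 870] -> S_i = 842 + 7*i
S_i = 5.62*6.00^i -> [5.62, 33.72, 202.32, 1213.92, 7283.52]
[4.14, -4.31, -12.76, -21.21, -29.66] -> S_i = 4.14 + -8.45*i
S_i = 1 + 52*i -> [1, 53, 105, 157, 209]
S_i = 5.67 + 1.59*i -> [5.67, 7.26, 8.85, 10.44, 12.03]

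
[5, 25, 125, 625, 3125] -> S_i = 5*5^i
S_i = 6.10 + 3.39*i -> [6.1, 9.49, 12.88, 16.27, 19.66]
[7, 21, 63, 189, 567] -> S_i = 7*3^i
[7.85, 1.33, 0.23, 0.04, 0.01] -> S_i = 7.85*0.17^i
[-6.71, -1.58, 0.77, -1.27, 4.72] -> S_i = Random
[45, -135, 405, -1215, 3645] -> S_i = 45*-3^i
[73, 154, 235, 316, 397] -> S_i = 73 + 81*i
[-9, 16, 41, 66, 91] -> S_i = -9 + 25*i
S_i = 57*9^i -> [57, 513, 4617, 41553, 373977]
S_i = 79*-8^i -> [79, -632, 5056, -40448, 323584]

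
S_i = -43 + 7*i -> [-43, -36, -29, -22, -15]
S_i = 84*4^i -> [84, 336, 1344, 5376, 21504]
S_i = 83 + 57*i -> [83, 140, 197, 254, 311]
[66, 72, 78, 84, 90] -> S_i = 66 + 6*i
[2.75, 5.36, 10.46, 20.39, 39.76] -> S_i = 2.75*1.95^i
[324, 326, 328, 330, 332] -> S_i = 324 + 2*i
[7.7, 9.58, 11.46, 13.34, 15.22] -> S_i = 7.70 + 1.88*i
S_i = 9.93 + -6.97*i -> [9.93, 2.96, -4.01, -10.98, -17.95]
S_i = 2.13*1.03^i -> [2.13, 2.19, 2.26, 2.33, 2.4]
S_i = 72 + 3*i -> [72, 75, 78, 81, 84]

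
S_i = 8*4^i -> [8, 32, 128, 512, 2048]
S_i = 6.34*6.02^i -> [6.34, 38.17, 229.76, 1383.18, 8326.74]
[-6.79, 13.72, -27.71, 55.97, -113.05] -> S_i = -6.79*(-2.02)^i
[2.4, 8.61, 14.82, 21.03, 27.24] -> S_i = 2.40 + 6.21*i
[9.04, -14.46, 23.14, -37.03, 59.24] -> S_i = 9.04*(-1.60)^i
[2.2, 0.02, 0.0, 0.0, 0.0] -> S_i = 2.20*0.01^i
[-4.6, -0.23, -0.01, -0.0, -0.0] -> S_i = -4.60*0.05^i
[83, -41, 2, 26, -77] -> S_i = Random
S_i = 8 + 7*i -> [8, 15, 22, 29, 36]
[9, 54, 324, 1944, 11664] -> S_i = 9*6^i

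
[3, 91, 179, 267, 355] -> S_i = 3 + 88*i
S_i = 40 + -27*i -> [40, 13, -14, -41, -68]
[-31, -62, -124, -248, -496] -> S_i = -31*2^i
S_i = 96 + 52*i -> [96, 148, 200, 252, 304]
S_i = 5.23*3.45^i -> [5.23, 18.04, 62.25, 214.76, 740.93]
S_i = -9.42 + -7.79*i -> [-9.42, -17.21, -25.0, -32.79, -40.58]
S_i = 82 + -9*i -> [82, 73, 64, 55, 46]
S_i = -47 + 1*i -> [-47, -46, -45, -44, -43]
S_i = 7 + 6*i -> [7, 13, 19, 25, 31]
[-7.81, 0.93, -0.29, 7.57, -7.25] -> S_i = Random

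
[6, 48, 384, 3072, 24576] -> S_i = 6*8^i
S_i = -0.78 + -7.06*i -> [-0.78, -7.84, -14.9, -21.96, -29.02]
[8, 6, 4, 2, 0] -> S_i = 8 + -2*i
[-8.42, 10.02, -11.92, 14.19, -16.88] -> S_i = -8.42*(-1.19)^i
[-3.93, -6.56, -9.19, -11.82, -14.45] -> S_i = -3.93 + -2.63*i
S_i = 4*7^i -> [4, 28, 196, 1372, 9604]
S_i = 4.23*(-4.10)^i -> [4.23, -17.34, 71.11, -291.54, 1195.3]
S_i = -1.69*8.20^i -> [-1.69, -13.86, -113.64, -931.81, -7640.86]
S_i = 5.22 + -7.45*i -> [5.22, -2.23, -9.68, -17.13, -24.58]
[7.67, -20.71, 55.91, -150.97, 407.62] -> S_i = 7.67*(-2.70)^i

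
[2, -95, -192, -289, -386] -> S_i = 2 + -97*i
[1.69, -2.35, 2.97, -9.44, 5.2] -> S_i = Random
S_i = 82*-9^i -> [82, -738, 6642, -59778, 538002]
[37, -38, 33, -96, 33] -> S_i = Random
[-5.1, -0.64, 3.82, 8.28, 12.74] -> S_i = -5.10 + 4.46*i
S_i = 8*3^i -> [8, 24, 72, 216, 648]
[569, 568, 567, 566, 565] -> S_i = 569 + -1*i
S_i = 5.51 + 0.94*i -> [5.51, 6.45, 7.39, 8.33, 9.27]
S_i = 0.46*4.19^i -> [0.46, 1.93, 8.08, 33.84, 141.78]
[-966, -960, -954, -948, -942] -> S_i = -966 + 6*i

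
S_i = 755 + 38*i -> [755, 793, 831, 869, 907]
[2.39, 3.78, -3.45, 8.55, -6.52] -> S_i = Random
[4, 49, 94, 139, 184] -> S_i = 4 + 45*i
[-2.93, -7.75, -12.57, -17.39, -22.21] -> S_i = -2.93 + -4.82*i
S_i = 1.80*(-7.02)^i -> [1.8, -12.64, 88.7, -622.71, 4371.4]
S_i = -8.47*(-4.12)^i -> [-8.47, 34.9, -143.77, 592.35, -2440.46]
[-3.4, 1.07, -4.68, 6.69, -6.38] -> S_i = Random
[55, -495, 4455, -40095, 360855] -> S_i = 55*-9^i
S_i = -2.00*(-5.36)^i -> [-2.0, 10.72, -57.46, 307.98, -1650.78]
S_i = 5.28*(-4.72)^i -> [5.28, -24.92, 117.63, -555.21, 2620.61]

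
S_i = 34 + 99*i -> [34, 133, 232, 331, 430]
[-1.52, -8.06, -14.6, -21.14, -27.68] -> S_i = -1.52 + -6.54*i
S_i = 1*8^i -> [1, 8, 64, 512, 4096]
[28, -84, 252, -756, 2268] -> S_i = 28*-3^i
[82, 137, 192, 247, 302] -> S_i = 82 + 55*i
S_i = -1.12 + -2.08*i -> [-1.12, -3.2, -5.28, -7.36, -9.44]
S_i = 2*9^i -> [2, 18, 162, 1458, 13122]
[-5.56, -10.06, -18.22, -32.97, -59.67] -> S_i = -5.56*1.81^i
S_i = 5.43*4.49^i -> [5.43, 24.38, 109.47, 491.52, 2206.91]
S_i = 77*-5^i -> [77, -385, 1925, -9625, 48125]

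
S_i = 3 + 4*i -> [3, 7, 11, 15, 19]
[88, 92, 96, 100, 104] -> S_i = 88 + 4*i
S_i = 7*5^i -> [7, 35, 175, 875, 4375]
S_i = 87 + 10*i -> [87, 97, 107, 117, 127]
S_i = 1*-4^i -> [1, -4, 16, -64, 256]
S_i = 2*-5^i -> [2, -10, 50, -250, 1250]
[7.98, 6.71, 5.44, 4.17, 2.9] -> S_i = 7.98 + -1.27*i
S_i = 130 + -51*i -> [130, 79, 28, -23, -74]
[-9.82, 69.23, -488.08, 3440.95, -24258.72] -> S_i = -9.82*(-7.05)^i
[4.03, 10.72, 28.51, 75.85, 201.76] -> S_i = 4.03*2.66^i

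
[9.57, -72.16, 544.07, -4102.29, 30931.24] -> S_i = 9.57*(-7.54)^i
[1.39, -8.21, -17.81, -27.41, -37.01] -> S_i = 1.39 + -9.60*i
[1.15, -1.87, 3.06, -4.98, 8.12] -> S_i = 1.15*(-1.63)^i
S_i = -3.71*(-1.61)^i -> [-3.71, 5.97, -9.62, 15.48, -24.93]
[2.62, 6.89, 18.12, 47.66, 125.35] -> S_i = 2.62*2.63^i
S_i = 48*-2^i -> [48, -96, 192, -384, 768]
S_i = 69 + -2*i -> [69, 67, 65, 63, 61]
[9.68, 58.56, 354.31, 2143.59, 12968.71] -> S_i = 9.68*6.05^i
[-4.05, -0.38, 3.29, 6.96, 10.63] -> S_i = -4.05 + 3.67*i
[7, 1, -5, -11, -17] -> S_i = 7 + -6*i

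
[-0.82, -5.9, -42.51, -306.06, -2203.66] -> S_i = -0.82*7.20^i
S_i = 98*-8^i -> [98, -784, 6272, -50176, 401408]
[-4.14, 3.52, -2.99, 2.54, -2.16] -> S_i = -4.14*(-0.85)^i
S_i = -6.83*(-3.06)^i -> [-6.83, 20.9, -63.95, 195.7, -598.83]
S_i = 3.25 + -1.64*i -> [3.25, 1.61, -0.03, -1.67, -3.31]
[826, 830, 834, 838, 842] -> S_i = 826 + 4*i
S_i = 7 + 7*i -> [7, 14, 21, 28, 35]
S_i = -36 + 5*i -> [-36, -31, -26, -21, -16]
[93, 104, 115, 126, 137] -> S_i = 93 + 11*i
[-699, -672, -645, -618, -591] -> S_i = -699 + 27*i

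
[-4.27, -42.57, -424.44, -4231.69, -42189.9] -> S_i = -4.27*9.97^i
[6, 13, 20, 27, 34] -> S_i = 6 + 7*i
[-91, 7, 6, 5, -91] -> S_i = Random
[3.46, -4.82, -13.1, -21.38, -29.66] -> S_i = 3.46 + -8.28*i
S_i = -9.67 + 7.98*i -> [-9.67, -1.69, 6.29, 14.27, 22.25]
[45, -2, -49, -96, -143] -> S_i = 45 + -47*i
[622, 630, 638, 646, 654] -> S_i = 622 + 8*i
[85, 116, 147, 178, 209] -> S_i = 85 + 31*i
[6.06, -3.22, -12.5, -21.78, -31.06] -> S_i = 6.06 + -9.28*i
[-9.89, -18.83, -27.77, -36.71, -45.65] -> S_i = -9.89 + -8.94*i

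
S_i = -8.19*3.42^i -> [-8.19, -28.01, -95.79, -327.61, -1120.44]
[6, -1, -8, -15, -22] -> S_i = 6 + -7*i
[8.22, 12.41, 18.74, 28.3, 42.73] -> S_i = 8.22*1.51^i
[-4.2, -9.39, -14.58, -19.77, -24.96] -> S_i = -4.20 + -5.19*i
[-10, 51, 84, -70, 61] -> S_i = Random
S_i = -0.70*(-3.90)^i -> [-0.7, 2.73, -10.65, 41.52, -161.94]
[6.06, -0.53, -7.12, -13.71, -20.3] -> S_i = 6.06 + -6.59*i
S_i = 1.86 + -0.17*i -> [1.86, 1.69, 1.52, 1.35, 1.18]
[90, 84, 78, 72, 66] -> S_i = 90 + -6*i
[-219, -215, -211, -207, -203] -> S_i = -219 + 4*i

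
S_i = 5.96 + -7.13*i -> [5.96, -1.17, -8.3, -15.43, -22.56]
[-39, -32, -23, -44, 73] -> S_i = Random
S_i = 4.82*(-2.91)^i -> [4.82, -14.03, 40.82, -118.78, 345.64]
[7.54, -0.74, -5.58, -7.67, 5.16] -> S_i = Random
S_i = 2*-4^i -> [2, -8, 32, -128, 512]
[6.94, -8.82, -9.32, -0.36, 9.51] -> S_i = Random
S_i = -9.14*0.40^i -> [-9.14, -3.66, -1.46, -0.58, -0.23]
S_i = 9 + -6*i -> [9, 3, -3, -9, -15]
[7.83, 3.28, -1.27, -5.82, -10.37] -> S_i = 7.83 + -4.55*i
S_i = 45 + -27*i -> [45, 18, -9, -36, -63]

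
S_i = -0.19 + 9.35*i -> [-0.19, 9.16, 18.51, 27.86, 37.21]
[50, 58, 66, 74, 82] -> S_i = 50 + 8*i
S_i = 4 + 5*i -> [4, 9, 14, 19, 24]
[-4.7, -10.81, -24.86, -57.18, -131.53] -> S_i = -4.70*2.30^i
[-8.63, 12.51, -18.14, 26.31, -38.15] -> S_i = -8.63*(-1.45)^i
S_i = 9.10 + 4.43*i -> [9.1, 13.53, 17.96, 22.39, 26.82]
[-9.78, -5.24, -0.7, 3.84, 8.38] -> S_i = -9.78 + 4.54*i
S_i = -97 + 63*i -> [-97, -34, 29, 92, 155]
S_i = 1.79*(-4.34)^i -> [1.79, -7.77, 33.72, -146.33, 635.06]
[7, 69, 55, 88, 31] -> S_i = Random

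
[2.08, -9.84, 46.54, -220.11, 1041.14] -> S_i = 2.08*(-4.73)^i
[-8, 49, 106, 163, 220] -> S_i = -8 + 57*i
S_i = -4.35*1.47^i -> [-4.35, -6.39, -9.4, -13.82, -20.31]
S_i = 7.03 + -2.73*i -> [7.03, 4.3, 1.57, -1.16, -3.89]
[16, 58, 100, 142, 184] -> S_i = 16 + 42*i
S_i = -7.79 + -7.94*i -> [-7.79, -15.73, -23.67, -31.61, -39.55]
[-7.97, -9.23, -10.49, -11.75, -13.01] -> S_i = -7.97 + -1.26*i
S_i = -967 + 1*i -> [-967, -966, -965, -964, -963]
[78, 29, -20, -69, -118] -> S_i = 78 + -49*i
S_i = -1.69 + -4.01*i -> [-1.69, -5.7, -9.71, -13.72, -17.73]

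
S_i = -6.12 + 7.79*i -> [-6.12, 1.67, 9.46, 17.25, 25.04]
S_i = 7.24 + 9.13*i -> [7.24, 16.37, 25.5, 34.63, 43.76]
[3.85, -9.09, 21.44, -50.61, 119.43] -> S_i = 3.85*(-2.36)^i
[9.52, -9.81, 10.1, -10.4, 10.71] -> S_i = 9.52*(-1.03)^i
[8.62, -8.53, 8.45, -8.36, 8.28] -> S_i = 8.62*(-0.99)^i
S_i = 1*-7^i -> [1, -7, 49, -343, 2401]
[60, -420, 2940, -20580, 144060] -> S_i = 60*-7^i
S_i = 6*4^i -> [6, 24, 96, 384, 1536]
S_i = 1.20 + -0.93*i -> [1.2, 0.27, -0.66, -1.59, -2.52]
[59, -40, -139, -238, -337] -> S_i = 59 + -99*i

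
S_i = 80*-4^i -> [80, -320, 1280, -5120, 20480]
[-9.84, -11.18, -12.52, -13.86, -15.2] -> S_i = -9.84 + -1.34*i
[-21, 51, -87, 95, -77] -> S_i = Random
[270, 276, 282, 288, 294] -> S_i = 270 + 6*i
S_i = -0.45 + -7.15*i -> [-0.45, -7.6, -14.75, -21.9, -29.05]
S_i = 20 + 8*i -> [20, 28, 36, 44, 52]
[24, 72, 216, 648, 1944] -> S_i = 24*3^i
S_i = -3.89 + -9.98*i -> [-3.89, -13.87, -23.85, -33.83, -43.81]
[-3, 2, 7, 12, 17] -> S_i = -3 + 5*i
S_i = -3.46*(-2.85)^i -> [-3.46, 9.86, -28.1, 80.1, -228.27]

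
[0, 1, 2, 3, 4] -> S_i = 0 + 1*i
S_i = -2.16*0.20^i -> [-2.16, -0.43, -0.09, -0.02, -0.0]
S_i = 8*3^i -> [8, 24, 72, 216, 648]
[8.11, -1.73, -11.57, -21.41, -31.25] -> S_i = 8.11 + -9.84*i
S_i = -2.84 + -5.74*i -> [-2.84, -8.58, -14.32, -20.06, -25.8]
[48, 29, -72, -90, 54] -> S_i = Random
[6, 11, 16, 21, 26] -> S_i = 6 + 5*i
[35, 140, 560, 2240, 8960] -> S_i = 35*4^i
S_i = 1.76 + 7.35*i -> [1.76, 9.11, 16.46, 23.81, 31.16]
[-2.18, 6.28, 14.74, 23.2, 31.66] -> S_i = -2.18 + 8.46*i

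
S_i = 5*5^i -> [5, 25, 125, 625, 3125]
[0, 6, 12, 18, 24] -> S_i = 0 + 6*i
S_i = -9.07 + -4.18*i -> [-9.07, -13.25, -17.43, -21.61, -25.79]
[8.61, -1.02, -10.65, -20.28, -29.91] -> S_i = 8.61 + -9.63*i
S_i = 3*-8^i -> [3, -24, 192, -1536, 12288]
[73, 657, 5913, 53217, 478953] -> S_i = 73*9^i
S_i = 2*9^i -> [2, 18, 162, 1458, 13122]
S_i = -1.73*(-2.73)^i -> [-1.73, 4.72, -12.89, 35.2, -96.09]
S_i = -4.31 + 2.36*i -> [-4.31, -1.95, 0.41, 2.77, 5.13]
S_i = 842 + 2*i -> [842, 844, 846, 848, 850]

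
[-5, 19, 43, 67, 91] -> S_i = -5 + 24*i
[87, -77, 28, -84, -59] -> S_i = Random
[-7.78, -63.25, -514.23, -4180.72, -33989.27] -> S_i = -7.78*8.13^i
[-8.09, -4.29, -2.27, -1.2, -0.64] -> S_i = -8.09*0.53^i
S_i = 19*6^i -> [19, 114, 684, 4104, 24624]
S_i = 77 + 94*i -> [77, 171, 265, 359, 453]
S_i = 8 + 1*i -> [8, 9, 10, 11, 12]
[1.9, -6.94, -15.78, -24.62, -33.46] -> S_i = 1.90 + -8.84*i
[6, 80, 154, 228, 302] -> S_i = 6 + 74*i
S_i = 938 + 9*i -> [938, 947, 956, 965, 974]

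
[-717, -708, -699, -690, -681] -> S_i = -717 + 9*i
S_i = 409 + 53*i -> [409, 462, 515, 568, 621]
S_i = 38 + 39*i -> [38, 77, 116, 155, 194]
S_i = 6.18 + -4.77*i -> [6.18, 1.41, -3.36, -8.13, -12.9]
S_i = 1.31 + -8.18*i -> [1.31, -6.87, -15.05, -23.23, -31.41]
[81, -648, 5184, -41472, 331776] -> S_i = 81*-8^i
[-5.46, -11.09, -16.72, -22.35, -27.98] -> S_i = -5.46 + -5.63*i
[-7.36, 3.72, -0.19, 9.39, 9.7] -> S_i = Random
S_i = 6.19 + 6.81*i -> [6.19, 13.0, 19.81, 26.62, 33.43]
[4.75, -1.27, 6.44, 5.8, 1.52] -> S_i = Random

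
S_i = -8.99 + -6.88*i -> [-8.99, -15.87, -22.75, -29.63, -36.51]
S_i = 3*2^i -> [3, 6, 12, 24, 48]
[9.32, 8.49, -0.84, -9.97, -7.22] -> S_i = Random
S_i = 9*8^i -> [9, 72, 576, 4608, 36864]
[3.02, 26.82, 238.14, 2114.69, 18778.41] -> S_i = 3.02*8.88^i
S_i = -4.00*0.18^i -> [-4.0, -0.72, -0.13, -0.02, -0.0]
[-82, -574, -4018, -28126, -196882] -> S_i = -82*7^i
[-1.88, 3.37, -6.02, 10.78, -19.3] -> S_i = -1.88*(-1.79)^i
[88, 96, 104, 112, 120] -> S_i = 88 + 8*i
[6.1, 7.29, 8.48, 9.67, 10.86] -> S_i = 6.10 + 1.19*i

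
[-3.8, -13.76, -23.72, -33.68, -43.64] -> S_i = -3.80 + -9.96*i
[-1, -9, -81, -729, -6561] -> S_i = -1*9^i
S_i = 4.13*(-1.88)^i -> [4.13, -7.76, 14.6, -27.44, 51.59]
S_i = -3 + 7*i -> [-3, 4, 11, 18, 25]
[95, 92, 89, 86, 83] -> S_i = 95 + -3*i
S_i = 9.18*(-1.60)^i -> [9.18, -14.69, 23.5, -37.6, 60.16]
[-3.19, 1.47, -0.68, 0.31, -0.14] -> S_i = -3.19*(-0.46)^i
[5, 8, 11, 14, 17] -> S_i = 5 + 3*i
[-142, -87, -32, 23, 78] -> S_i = -142 + 55*i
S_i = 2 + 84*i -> [2, 86, 170, 254, 338]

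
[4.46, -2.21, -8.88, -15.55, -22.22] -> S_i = 4.46 + -6.67*i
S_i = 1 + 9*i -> [1, 10, 19, 28, 37]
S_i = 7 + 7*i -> [7, 14, 21, 28, 35]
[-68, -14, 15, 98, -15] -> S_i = Random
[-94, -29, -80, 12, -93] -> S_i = Random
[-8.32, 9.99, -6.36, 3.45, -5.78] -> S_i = Random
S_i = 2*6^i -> [2, 12, 72, 432, 2592]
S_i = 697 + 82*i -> [697, 779, 861, 943, 1025]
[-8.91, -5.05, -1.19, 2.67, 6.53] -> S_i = -8.91 + 3.86*i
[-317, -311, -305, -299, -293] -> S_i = -317 + 6*i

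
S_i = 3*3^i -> [3, 9, 27, 81, 243]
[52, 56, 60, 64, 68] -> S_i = 52 + 4*i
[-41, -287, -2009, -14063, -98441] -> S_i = -41*7^i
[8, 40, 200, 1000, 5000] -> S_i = 8*5^i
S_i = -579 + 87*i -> [-579, -492, -405, -318, -231]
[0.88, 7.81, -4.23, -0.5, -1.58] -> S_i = Random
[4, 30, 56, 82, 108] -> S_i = 4 + 26*i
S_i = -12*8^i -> [-12, -96, -768, -6144, -49152]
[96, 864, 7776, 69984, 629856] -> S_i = 96*9^i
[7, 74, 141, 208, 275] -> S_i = 7 + 67*i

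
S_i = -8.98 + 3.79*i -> [-8.98, -5.19, -1.4, 2.39, 6.18]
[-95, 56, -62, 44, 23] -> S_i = Random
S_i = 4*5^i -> [4, 20, 100, 500, 2500]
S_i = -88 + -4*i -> [-88, -92, -96, -100, -104]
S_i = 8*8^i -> [8, 64, 512, 4096, 32768]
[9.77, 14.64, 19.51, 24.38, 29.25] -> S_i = 9.77 + 4.87*i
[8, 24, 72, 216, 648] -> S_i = 8*3^i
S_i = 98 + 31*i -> [98, 129, 160, 191, 222]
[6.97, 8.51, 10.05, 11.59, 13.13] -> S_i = 6.97 + 1.54*i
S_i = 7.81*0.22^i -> [7.81, 1.72, 0.38, 0.08, 0.02]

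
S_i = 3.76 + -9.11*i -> [3.76, -5.35, -14.46, -23.57, -32.68]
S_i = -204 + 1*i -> [-204, -203, -202, -201, -200]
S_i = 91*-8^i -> [91, -728, 5824, -46592, 372736]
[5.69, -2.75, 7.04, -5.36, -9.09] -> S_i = Random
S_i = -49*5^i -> [-49, -245, -1225, -6125, -30625]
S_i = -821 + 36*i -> [-821, -785, -749, -713, -677]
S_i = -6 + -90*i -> [-6, -96, -186, -276, -366]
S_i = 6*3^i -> [6, 18, 54, 162, 486]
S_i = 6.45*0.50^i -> [6.45, 3.22, 1.61, 0.81, 0.4]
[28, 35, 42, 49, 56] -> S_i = 28 + 7*i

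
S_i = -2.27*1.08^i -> [-2.27, -2.45, -2.65, -2.86, -3.09]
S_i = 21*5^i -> [21, 105, 525, 2625, 13125]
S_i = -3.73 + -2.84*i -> [-3.73, -6.57, -9.41, -12.25, -15.09]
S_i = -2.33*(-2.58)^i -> [-2.33, 6.01, -15.51, 40.01, -103.24]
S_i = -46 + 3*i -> [-46, -43, -40, -37, -34]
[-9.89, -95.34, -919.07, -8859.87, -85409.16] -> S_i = -9.89*9.64^i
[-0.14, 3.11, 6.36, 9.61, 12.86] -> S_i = -0.14 + 3.25*i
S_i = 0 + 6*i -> [0, 6, 12, 18, 24]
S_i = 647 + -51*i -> [647, 596, 545, 494, 443]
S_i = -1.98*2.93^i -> [-1.98, -5.8, -17.0, -49.8, -145.93]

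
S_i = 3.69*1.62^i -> [3.69, 5.98, 9.68, 15.69, 25.41]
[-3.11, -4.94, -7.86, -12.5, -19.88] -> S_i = -3.11*1.59^i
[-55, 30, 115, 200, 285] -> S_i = -55 + 85*i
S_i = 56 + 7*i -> [56, 63, 70, 77, 84]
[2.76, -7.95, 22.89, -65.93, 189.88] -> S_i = 2.76*(-2.88)^i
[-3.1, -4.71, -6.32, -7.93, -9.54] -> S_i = -3.10 + -1.61*i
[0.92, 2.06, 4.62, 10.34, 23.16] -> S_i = 0.92*2.24^i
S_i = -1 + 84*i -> [-1, 83, 167, 251, 335]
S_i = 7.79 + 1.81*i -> [7.79, 9.6, 11.41, 13.22, 15.03]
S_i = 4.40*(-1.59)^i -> [4.4, -7.0, 11.12, -17.69, 28.12]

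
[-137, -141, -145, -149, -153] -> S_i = -137 + -4*i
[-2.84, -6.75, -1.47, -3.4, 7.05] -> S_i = Random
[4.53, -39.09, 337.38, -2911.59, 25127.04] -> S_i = 4.53*(-8.63)^i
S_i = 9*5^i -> [9, 45, 225, 1125, 5625]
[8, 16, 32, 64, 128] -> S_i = 8*2^i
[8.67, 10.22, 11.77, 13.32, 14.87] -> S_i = 8.67 + 1.55*i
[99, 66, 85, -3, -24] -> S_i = Random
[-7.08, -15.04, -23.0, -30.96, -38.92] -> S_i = -7.08 + -7.96*i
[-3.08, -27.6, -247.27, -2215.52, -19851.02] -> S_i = -3.08*8.96^i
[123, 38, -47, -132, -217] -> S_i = 123 + -85*i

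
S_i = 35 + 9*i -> [35, 44, 53, 62, 71]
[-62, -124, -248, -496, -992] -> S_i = -62*2^i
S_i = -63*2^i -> [-63, -126, -252, -504, -1008]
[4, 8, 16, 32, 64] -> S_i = 4*2^i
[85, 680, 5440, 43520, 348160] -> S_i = 85*8^i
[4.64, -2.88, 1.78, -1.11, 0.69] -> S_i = 4.64*(-0.62)^i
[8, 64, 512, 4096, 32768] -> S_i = 8*8^i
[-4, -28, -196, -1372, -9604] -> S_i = -4*7^i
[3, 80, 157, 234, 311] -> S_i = 3 + 77*i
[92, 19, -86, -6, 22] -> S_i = Random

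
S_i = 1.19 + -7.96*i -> [1.19, -6.77, -14.73, -22.69, -30.65]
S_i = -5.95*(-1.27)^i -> [-5.95, 7.56, -9.6, 12.19, -15.48]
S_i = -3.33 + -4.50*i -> [-3.33, -7.83, -12.33, -16.83, -21.33]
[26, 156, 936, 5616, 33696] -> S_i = 26*6^i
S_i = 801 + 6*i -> [801, 807, 813, 819, 825]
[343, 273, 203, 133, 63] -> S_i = 343 + -70*i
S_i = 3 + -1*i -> [3, 2, 1, 0, -1]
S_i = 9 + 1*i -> [9, 10, 11, 12, 13]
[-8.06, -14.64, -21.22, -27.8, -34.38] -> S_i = -8.06 + -6.58*i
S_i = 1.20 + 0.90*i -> [1.2, 2.1, 3.0, 3.9, 4.8]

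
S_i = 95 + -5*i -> [95, 90, 85, 80, 75]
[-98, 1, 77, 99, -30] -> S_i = Random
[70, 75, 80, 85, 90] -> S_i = 70 + 5*i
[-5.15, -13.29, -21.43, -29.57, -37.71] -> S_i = -5.15 + -8.14*i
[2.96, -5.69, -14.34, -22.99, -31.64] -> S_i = 2.96 + -8.65*i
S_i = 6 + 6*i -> [6, 12, 18, 24, 30]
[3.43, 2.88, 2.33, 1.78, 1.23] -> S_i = 3.43 + -0.55*i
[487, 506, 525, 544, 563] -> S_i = 487 + 19*i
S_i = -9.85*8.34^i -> [-9.85, -82.15, -685.12, -5713.92, -47654.12]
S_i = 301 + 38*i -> [301, 339, 377, 415, 453]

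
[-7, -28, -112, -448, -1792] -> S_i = -7*4^i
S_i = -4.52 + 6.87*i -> [-4.52, 2.35, 9.22, 16.09, 22.96]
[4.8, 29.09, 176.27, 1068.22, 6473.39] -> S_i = 4.80*6.06^i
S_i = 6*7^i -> [6, 42, 294, 2058, 14406]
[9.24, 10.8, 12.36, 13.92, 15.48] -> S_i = 9.24 + 1.56*i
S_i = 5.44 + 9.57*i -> [5.44, 15.01, 24.58, 34.15, 43.72]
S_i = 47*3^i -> [47, 141, 423, 1269, 3807]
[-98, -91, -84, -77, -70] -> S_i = -98 + 7*i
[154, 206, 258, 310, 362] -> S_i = 154 + 52*i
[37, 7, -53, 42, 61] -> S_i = Random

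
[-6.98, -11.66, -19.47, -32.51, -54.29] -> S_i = -6.98*1.67^i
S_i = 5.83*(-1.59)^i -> [5.83, -9.27, 14.74, -23.43, 37.26]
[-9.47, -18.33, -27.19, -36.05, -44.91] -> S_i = -9.47 + -8.86*i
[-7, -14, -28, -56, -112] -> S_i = -7*2^i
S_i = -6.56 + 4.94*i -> [-6.56, -1.62, 3.32, 8.26, 13.2]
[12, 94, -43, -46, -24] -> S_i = Random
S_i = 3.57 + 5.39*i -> [3.57, 8.96, 14.35, 19.74, 25.13]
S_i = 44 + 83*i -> [44, 127, 210, 293, 376]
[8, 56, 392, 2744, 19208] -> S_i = 8*7^i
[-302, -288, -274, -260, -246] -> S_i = -302 + 14*i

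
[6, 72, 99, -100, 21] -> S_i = Random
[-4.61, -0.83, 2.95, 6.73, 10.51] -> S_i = -4.61 + 3.78*i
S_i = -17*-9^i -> [-17, 153, -1377, 12393, -111537]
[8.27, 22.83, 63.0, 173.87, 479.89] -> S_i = 8.27*2.76^i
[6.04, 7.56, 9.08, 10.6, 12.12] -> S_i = 6.04 + 1.52*i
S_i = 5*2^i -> [5, 10, 20, 40, 80]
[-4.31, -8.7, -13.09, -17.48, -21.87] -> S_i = -4.31 + -4.39*i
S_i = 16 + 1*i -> [16, 17, 18, 19, 20]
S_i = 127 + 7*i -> [127, 134, 141, 148, 155]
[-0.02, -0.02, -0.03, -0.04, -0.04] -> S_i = -0.02*1.22^i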